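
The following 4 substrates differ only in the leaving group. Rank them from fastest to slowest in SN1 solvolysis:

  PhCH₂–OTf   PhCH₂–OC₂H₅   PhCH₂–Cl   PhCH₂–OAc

PhCH₂–OTf > PhCH₂–Cl > PhCH₂–OAc > PhCH₂–OC₂H₅

Identical carbon frameworks mean the comparison reduces to leaving-group quality.
The more stable X⁻ (or X) is on its own — i.e. the weaker a base it is — the better a leaving group it makes.
PhCH₂–OTf loses OTf⁻: pKₐ(CF₃SO₃H (triflic acid)) ≈ -14
PhCH₂–Cl loses Cl⁻: pKₐ(HCl) ≈ -7
PhCH₂–OAc loses AcO⁻: pKₐ(CH₃COOH) ≈ 4.8
PhCH₂–OC₂H₅ loses CH₃CH₂O⁻: pKₐ(CH₃CH₂OH) ≈ 16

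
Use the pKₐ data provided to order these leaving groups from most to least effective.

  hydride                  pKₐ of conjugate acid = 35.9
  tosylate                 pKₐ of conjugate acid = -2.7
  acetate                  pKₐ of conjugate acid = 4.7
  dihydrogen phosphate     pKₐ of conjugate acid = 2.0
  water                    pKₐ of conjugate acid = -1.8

tosylate > water > dihydrogen phosphate > acetate > hydride

Lower conjugate-acid pKₐ ⇒ weaker base ⇒ better leaving group.
Sorting by the given values: tosylate (-2.7), water (-1.8), dihydrogen phosphate (2.0), acetate (4.7), hydride (35.9).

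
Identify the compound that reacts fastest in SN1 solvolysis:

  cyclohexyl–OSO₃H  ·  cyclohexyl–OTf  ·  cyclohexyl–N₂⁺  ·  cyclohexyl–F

With the same alkyl group throughout, only the leaving group differentiates the rates.
Rank by basicity of the departing species: weakest base leaves most easily.
cyclohexyl–N₂⁺ loses N₂: no meaningful conjugate acid; N₂ departs as an exceptionally stable neutral molecule
cyclohexyl–OTf loses OTf⁻: pKₐ(CF₃SO₃H (triflic acid)) ≈ -14
cyclohexyl–OSO₃H loses HSO₄⁻: pKₐ(H₂SO₄) ≈ -3
cyclohexyl–F loses F⁻: pKₐ(HF) ≈ 3.2

cyclohexyl–N₂⁺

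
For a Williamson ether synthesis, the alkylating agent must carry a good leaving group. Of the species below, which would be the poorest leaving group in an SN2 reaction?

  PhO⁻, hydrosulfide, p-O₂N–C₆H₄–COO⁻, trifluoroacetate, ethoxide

ethoxide

A good leaving group is a weak base: the lower the pKₐ of its conjugate acid, the more readily it departs.
trifluoroacetate: pKₐ(CF₃COOH) ≈ 0.2
p-O₂N–C₆H₄–COO⁻: pKₐ(p-nitrobenzoic acid) ≈ 3.4
hydrosulfide: pKₐ(H₂S) ≈ 7
PhO⁻: pKₐ(C₆H₅OH (phenol)) ≈ 10
ethoxide: pKₐ(CH₃CH₂OH) ≈ 16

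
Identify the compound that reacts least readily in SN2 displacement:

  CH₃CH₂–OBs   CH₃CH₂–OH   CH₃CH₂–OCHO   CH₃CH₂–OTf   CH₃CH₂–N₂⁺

CH₃CH₂–OH

Same R in every case — rank the leaving groups.
The more stable X⁻ (or X) is on its own — i.e. the weaker a base it is — the better a leaving group it makes.
CH₃CH₂–N₂⁺ loses N₂: no meaningful conjugate acid; N₂ departs as an exceptionally stable neutral molecule
CH₃CH₂–OTf loses OTf⁻: pKₐ(CF₃SO₃H (triflic acid)) ≈ -14
CH₃CH₂–OBs loses OBs⁻: pKₐ(p-BrC₆H₄SO₃H) ≈ -2.8
CH₃CH₂–OCHO loses HCOO⁻: pKₐ(HCOOH) ≈ 3.8
CH₃CH₂–OH loses OH⁻: pKₐ(H₂O) ≈ 15.7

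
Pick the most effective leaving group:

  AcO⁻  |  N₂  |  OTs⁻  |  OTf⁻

N₂: no meaningful conjugate acid; N₂ departs as an exceptionally stable neutral molecule
OTf⁻: pKₐ(CF₃SO₃H (triflic acid)) ≈ -14
OTs⁻: pKₐ(p-CH₃C₆H₄SO₃H (TsOH)) ≈ -2.8
AcO⁻: pKₐ(CH₃COOH) ≈ 4.8

N₂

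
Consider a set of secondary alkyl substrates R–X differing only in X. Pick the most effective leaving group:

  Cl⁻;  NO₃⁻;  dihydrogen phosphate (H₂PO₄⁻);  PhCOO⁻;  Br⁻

Br⁻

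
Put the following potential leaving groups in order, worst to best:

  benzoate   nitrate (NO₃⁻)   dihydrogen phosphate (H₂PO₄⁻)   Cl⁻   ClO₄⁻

benzoate < dihydrogen phosphate (H₂PO₄⁻) < nitrate (NO₃⁻) < Cl⁻ < ClO₄⁻

The more stable X⁻ (or X) is on its own — i.e. the weaker a base it is — the better a leaving group it makes.
ClO₄⁻: pKₐ(HClO₄) ≈ -10 — extremely weak base; rarely used for safety reasons
Cl⁻: pKₐ(HCl) ≈ -7
nitrate (NO₃⁻): pKₐ(HNO₃) ≈ -1.3 — resonance-delocalised over three oxygens
dihydrogen phosphate (H₂PO₄⁻): pKₐ(H₃PO₄) ≈ 2.1 — moderate base; biological leaving group after further activation
benzoate: pKₐ(C₆H₅COOH) ≈ 4.2 — aryl carboxylate
The question asks for worst first, so the sequence is read in increasing leaving-group ability.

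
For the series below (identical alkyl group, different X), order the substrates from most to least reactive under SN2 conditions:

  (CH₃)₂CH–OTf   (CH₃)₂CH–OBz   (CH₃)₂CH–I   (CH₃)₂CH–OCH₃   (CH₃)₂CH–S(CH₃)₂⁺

(CH₃)₂CH–OTf > (CH₃)₂CH–I > (CH₃)₂CH–S(CH₃)₂⁺ > (CH₃)₂CH–OBz > (CH₃)₂CH–OCH₃

The skeletons are identical, so relative rate is governed entirely by leaving-group ability.
Leaving-group ability tracks the stability of the departed species; conjugate-acid pKₐ is the usual yardstick (lower pKₐ → better LG).
(CH₃)₂CH–OTf loses OTf⁻: pKₐ(CF₃SO₃H (triflic acid)) ≈ -14
(CH₃)₂CH–I loses I⁻: pKₐ(HI) ≈ -10
(CH₃)₂CH–S(CH₃)₂⁺ loses SR'₂: pKₐ(R'₂SH⁺) ≈ -7
(CH₃)₂CH–OBz loses PhCOO⁻: pKₐ(C₆H₅COOH) ≈ 4.2
(CH₃)₂CH–OCH₃ loses CH₃O⁻: pKₐ(CH₃OH) ≈ 15.5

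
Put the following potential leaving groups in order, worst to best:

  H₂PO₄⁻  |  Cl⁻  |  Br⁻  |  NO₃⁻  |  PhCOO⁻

Leaving-group ability tracks the stability of the departed species; conjugate-acid pKₐ is the usual yardstick (lower pKₐ → better LG).
Br⁻: pKₐ(HBr) ≈ -9
Cl⁻: pKₐ(HCl) ≈ -7
NO₃⁻: pKₐ(HNO₃) ≈ -1.3
H₂PO₄⁻: pKₐ(H₃PO₄) ≈ 2.1
PhCOO⁻: pKₐ(C₆H₅COOH) ≈ 4.2
The question asks for worst first, so the sequence is read in increasing leaving-group ability.

PhCOO⁻ < H₂PO₄⁻ < NO₃⁻ < Cl⁻ < Br⁻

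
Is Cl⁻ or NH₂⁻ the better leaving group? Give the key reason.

Cl⁻ is the better leaving group.
pKₐ(HCl) ≈ -7 versus pKₐ(NH₃) ≈ 38: Cl⁻ is the much weaker base.
Moderately weak base.

Cl⁻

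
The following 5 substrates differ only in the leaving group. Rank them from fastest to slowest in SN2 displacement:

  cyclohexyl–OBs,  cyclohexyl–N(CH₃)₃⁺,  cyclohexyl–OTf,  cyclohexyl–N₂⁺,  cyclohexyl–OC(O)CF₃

Same R in every case — rank the leaving groups.
The more stable X⁻ (or X) is on its own — i.e. the weaker a base it is — the better a leaving group it makes.
cyclohexyl–N₂⁺ loses N₂: no meaningful conjugate acid; N₂ departs as an exceptionally stable neutral molecule
cyclohexyl–OTf loses OTf⁻: pKₐ(CF₃SO₃H (triflic acid)) ≈ -14
cyclohexyl–OBs loses OBs⁻: pKₐ(p-BrC₆H₄SO₃H) ≈ -2.8
cyclohexyl–OC(O)CF₃ loses CF₃COO⁻: pKₐ(CF₃COOH) ≈ 0.2
cyclohexyl–N(CH₃)₃⁺ loses NR'₃: pKₐ(R'₃NH⁺) ≈ 10.7

cyclohexyl–N₂⁺ > cyclohexyl–OTf > cyclohexyl–OBs > cyclohexyl–OC(O)CF₃ > cyclohexyl–N(CH₃)₃⁺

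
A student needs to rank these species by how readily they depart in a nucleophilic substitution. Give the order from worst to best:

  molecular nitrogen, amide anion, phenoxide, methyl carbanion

A good leaving group is a weak base: the lower the pKₐ of its conjugate acid, the more readily it departs.
molecular nitrogen: no meaningful conjugate acid; N₂ departs as an exceptionally stable neutral molecule
phenoxide: pKₐ(C₆H₅OH (phenol)) ≈ 10
amide anion: pKₐ(NH₃) ≈ 38
methyl carbanion: pKₐ(CH₄) ≈ 48
Listed from poorest to best leaving group as asked.

methyl carbanion < amide anion < phenoxide < molecular nitrogen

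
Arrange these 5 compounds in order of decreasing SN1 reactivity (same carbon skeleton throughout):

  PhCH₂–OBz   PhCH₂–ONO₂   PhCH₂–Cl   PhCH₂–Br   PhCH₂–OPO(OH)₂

PhCH₂–Br > PhCH₂–Cl > PhCH₂–ONO₂ > PhCH₂–OPO(OH)₂ > PhCH₂–OBz

Same R in every case — rank the leaving groups.
Rank by basicity of the departing species: weakest base leaves most easily.
PhCH₂–Br loses Br⁻: pKₐ(HBr) ≈ -9
PhCH₂–Cl loses Cl⁻: pKₐ(HCl) ≈ -7
PhCH₂–ONO₂ loses NO₃⁻: pKₐ(HNO₃) ≈ -1.3
PhCH₂–OPO(OH)₂ loses H₂PO₄⁻: pKₐ(H₃PO₄) ≈ 2.1
PhCH₂–OBz loses PhCOO⁻: pKₐ(C₆H₅COOH) ≈ 4.2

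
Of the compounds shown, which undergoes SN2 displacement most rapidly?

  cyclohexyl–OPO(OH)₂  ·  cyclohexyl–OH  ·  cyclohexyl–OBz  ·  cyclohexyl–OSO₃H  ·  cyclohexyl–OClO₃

With the same alkyl group throughout, only the leaving group differentiates the rates.
Leaving-group ability tracks the stability of the departed species; conjugate-acid pKₐ is the usual yardstick (lower pKₐ → better LG).
cyclohexyl–OClO₃ loses ClO₄⁻: pKₐ(HClO₄) ≈ -10
cyclohexyl–OSO₃H loses HSO₄⁻: pKₐ(H₂SO₄) ≈ -3
cyclohexyl–OPO(OH)₂ loses H₂PO₄⁻: pKₐ(H₃PO₄) ≈ 2.1
cyclohexyl–OBz loses PhCOO⁻: pKₐ(C₆H₅COOH) ≈ 4.2
cyclohexyl–OH loses OH⁻: pKₐ(H₂O) ≈ 15.7

cyclohexyl–OClO₃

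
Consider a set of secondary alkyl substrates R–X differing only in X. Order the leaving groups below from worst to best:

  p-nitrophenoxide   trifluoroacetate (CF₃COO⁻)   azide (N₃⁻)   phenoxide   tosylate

phenoxide < p-nitrophenoxide < azide (N₃⁻) < trifluoroacetate (CF₃COO⁻) < tosylate

tosylate: pKₐ(p-CH₃C₆H₄SO₃H (TsOH)) ≈ -2.8
trifluoroacetate (CF₃COO⁻): pKₐ(CF₃COOH) ≈ 0.2
azide (N₃⁻): pKₐ(HN₃) ≈ 4.7
p-nitrophenoxide: pKₐ(p-nitrophenol) ≈ 7.2
phenoxide: pKₐ(C₆H₅OH (phenol)) ≈ 10
Reversing gives the worst-to-best order requested.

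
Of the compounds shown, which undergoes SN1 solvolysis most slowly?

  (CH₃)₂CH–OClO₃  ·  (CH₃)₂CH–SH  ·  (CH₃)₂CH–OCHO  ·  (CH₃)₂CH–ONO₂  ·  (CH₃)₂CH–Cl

Same R in every case — rank the leaving groups.
Leaving-group ability tracks the stability of the departed species; conjugate-acid pKₐ is the usual yardstick (lower pKₐ → better LG).
(CH₃)₂CH–OClO₃ loses ClO₄⁻: pKₐ(HClO₄) ≈ -10
(CH₃)₂CH–Cl loses Cl⁻: pKₐ(HCl) ≈ -7
(CH₃)₂CH–ONO₂ loses NO₃⁻: pKₐ(HNO₃) ≈ -1.3
(CH₃)₂CH–OCHO loses HCOO⁻: pKₐ(HCOOH) ≈ 3.8
(CH₃)₂CH–SH loses HS⁻: pKₐ(H₂S) ≈ 7

(CH₃)₂CH–SH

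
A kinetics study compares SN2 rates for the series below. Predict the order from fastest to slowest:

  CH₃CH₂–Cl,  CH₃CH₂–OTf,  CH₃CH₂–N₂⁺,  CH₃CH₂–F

CH₃CH₂–N₂⁺ > CH₃CH₂–OTf > CH₃CH₂–Cl > CH₃CH₂–F

Same R in every case — rank the leaving groups.
The more stable X⁻ (or X) is on its own — i.e. the weaker a base it is — the better a leaving group it makes.
CH₃CH₂–N₂⁺ loses N₂: no meaningful conjugate acid; N₂ departs as an exceptionally stable neutral molecule
CH₃CH₂–OTf loses OTf⁻: pKₐ(CF₃SO₃H (triflic acid)) ≈ -14
CH₃CH₂–Cl loses Cl⁻: pKₐ(HCl) ≈ -7
CH₃CH₂–F loses F⁻: pKₐ(HF) ≈ 3.2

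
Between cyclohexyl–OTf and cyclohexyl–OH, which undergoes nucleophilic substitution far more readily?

cyclohexyl–OTf

From cyclohexyl–OH the departing group would be OH⁻ (pKₐ(H₂O) ≈ 15.7). Strong base; essentially never leaves without prior activation.
From cyclohexyl–OTf the leaving group is OTf⁻ (pKₐ(CF₃SO₃H (triflic acid)) ≈ -14). Charge spread over three oxygens and a CF₃ group; the premier leaving group in synthesis.
(In practice cyclohexyl–OTf is made from cyclohexyl–OH by treatment with Tf₂O / 2,6-lutidine, converting the hydroxyl into a triflate.)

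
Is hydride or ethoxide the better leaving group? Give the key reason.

ethoxide is the better leaving group.
pKₐ(CH₃CH₂OH) ≈ 16 versus pKₐ(H₂) ≈ 36: ethoxide is the much weaker base.
Strong base; alkoxides do not leave unassisted.

ethoxide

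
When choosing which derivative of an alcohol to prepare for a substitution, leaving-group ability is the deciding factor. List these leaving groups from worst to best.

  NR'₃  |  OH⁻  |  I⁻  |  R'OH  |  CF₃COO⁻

I⁻: pKₐ(HI) ≈ -10
R'OH: pKₐ(R'OH₂⁺) ≈ -2.4
CF₃COO⁻: pKₐ(CF₃COOH) ≈ 0.2
NR'₃: pKₐ(R'₃NH⁺) ≈ 10.7
OH⁻: pKₐ(H₂O) ≈ 15.7
The question asks for worst first, so the sequence is read in increasing leaving-group ability.

OH⁻ < NR'₃ < CF₃COO⁻ < R'OH < I⁻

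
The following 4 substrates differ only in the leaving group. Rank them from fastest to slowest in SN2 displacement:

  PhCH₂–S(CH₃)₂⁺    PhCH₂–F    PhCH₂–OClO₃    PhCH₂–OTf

Same R in every case — rank the leaving groups.
Rank by basicity of the departing species: weakest base leaves most easily.
PhCH₂–OTf loses OTf⁻: pKₐ(CF₃SO₃H (triflic acid)) ≈ -14
PhCH₂–OClO₃ loses ClO₄⁻: pKₐ(HClO₄) ≈ -10
PhCH₂–S(CH₃)₂⁺ loses SR'₂: pKₐ(R'₂SH⁺) ≈ -7
PhCH₂–F loses F⁻: pKₐ(HF) ≈ 3.2

PhCH₂–OTf > PhCH₂–OClO₃ > PhCH₂–S(CH₃)₂⁺ > PhCH₂–F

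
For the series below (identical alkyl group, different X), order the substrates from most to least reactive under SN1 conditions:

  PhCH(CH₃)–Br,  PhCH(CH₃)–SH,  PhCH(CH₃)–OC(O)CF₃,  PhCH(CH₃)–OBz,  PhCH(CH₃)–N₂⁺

PhCH(CH₃)–N₂⁺ > PhCH(CH₃)–Br > PhCH(CH₃)–OC(O)CF₃ > PhCH(CH₃)–OBz > PhCH(CH₃)–SH

The skeletons are identical, so relative rate is governed entirely by leaving-group ability.
Rank by basicity of the departing species: weakest base leaves most easily.
PhCH(CH₃)–N₂⁺ loses N₂: no meaningful conjugate acid; N₂ departs as an exceptionally stable neutral molecule
PhCH(CH₃)–Br loses Br⁻: pKₐ(HBr) ≈ -9
PhCH(CH₃)–OC(O)CF₃ loses CF₃COO⁻: pKₐ(CF₃COOH) ≈ 0.2
PhCH(CH₃)–OBz loses PhCOO⁻: pKₐ(C₆H₅COOH) ≈ 4.2
PhCH(CH₃)–SH loses HS⁻: pKₐ(H₂S) ≈ 7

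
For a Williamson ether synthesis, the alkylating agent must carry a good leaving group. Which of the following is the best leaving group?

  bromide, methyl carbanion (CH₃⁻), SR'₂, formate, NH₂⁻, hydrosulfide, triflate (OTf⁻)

triflate (OTf⁻)

Leaving-group ability tracks the stability of the departed species; conjugate-acid pKₐ is the usual yardstick (lower pKₐ → better LG).
triflate (OTf⁻): pKₐ(CF₃SO₃H (triflic acid)) ≈ -14
bromide: pKₐ(HBr) ≈ -9
SR'₂: pKₐ(R'₂SH⁺) ≈ -7
formate: pKₐ(HCOOH) ≈ 3.8
hydrosulfide: pKₐ(H₂S) ≈ 7
NH₂⁻: pKₐ(NH₃) ≈ 38
methyl carbanion (CH₃⁻): pKₐ(CH₄) ≈ 48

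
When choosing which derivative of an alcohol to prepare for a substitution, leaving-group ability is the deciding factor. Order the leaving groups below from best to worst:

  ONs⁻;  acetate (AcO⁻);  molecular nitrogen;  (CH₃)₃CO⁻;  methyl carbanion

molecular nitrogen > ONs⁻ > acetate (AcO⁻) > (CH₃)₃CO⁻ > methyl carbanion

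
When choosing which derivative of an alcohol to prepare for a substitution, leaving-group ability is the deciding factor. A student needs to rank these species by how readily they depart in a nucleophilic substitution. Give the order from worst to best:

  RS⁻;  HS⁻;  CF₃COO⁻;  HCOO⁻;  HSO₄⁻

Leaving-group ability tracks the stability of the departed species; conjugate-acid pKₐ is the usual yardstick (lower pKₐ → better LG).
HSO₄⁻: pKₐ(H₂SO₄) ≈ -3
CF₃COO⁻: pKₐ(CF₃COOH) ≈ 0.2
HCOO⁻: pKₐ(HCOOH) ≈ 3.8
HS⁻: pKₐ(H₂S) ≈ 7
RS⁻: pKₐ(RSH (a thiol)) ≈ 10.5
Listed from poorest to best leaving group as asked.

RS⁻ < HS⁻ < HCOO⁻ < CF₃COO⁻ < HSO₄⁻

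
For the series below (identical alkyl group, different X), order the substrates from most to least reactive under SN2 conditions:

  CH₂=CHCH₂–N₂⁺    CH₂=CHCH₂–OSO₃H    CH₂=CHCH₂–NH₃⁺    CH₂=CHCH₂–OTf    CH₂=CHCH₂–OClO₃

CH₂=CHCH₂–N₂⁺ > CH₂=CHCH₂–OTf > CH₂=CHCH₂–OClO₃ > CH₂=CHCH₂–OSO₃H > CH₂=CHCH₂–NH₃⁺

Identical carbon frameworks mean the comparison reduces to leaving-group quality.
A good leaving group is a weak base: the lower the pKₐ of its conjugate acid, the more readily it departs.
CH₂=CHCH₂–N₂⁺ loses N₂: no meaningful conjugate acid; N₂ departs as an exceptionally stable neutral molecule
CH₂=CHCH₂–OTf loses OTf⁻: pKₐ(CF₃SO₃H (triflic acid)) ≈ -14
CH₂=CHCH₂–OClO₃ loses ClO₄⁻: pKₐ(HClO₄) ≈ -10
CH₂=CHCH₂–OSO₃H loses HSO₄⁻: pKₐ(H₂SO₄) ≈ -3
CH₂=CHCH₂–NH₃⁺ loses NH₃: pKₐ(NH₄⁺) ≈ 9.2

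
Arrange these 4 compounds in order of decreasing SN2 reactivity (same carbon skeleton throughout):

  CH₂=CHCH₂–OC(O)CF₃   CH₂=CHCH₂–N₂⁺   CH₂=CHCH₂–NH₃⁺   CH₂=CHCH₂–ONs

CH₂=CHCH₂–N₂⁺ > CH₂=CHCH₂–ONs > CH₂=CHCH₂–OC(O)CF₃ > CH₂=CHCH₂–NH₃⁺

With the same alkyl group throughout, only the leaving group differentiates the rates.
Rank by basicity of the departing species: weakest base leaves most easily.
CH₂=CHCH₂–N₂⁺ loses N₂: no meaningful conjugate acid; N₂ departs as an exceptionally stable neutral molecule
CH₂=CHCH₂–ONs loses ONs⁻: pKₐ(p-O₂NC₆H₄SO₃H) ≈ -3.5
CH₂=CHCH₂–OC(O)CF₃ loses CF₃COO⁻: pKₐ(CF₃COOH) ≈ 0.2
CH₂=CHCH₂–NH₃⁺ loses NH₃: pKₐ(NH₄⁺) ≈ 9.2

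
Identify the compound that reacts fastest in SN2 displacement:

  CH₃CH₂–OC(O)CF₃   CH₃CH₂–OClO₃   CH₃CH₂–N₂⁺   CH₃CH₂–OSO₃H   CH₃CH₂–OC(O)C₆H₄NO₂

Same R in every case — rank the leaving groups.
The more stable X⁻ (or X) is on its own — i.e. the weaker a base it is — the better a leaving group it makes.
CH₃CH₂–N₂⁺ loses N₂: no meaningful conjugate acid; N₂ departs as an exceptionally stable neutral molecule
CH₃CH₂–OClO₃ loses ClO₄⁻: pKₐ(HClO₄) ≈ -10
CH₃CH₂–OSO₃H loses HSO₄⁻: pKₐ(H₂SO₄) ≈ -3
CH₃CH₂–OC(O)CF₃ loses CF₃COO⁻: pKₐ(CF₃COOH) ≈ 0.2
CH₃CH₂–OC(O)C₆H₄NO₂ loses p-O₂N–C₆H₄–COO⁻: pKₐ(p-nitrobenzoic acid) ≈ 3.4

CH₃CH₂–N₂⁺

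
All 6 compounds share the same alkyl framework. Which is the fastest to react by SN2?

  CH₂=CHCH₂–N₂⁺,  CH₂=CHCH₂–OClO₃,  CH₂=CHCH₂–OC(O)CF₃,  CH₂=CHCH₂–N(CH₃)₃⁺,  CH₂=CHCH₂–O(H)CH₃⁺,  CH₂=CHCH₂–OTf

CH₂=CHCH₂–N₂⁺

Same R in every case — rank the leaving groups.
Rank by basicity of the departing species: weakest base leaves most easily.
CH₂=CHCH₂–N₂⁺ loses N₂: no meaningful conjugate acid; N₂ departs as an exceptionally stable neutral molecule
CH₂=CHCH₂–OTf loses OTf⁻: pKₐ(CF₃SO₃H (triflic acid)) ≈ -14
CH₂=CHCH₂–OClO₃ loses ClO₄⁻: pKₐ(HClO₄) ≈ -10
CH₂=CHCH₂–O(H)CH₃⁺ loses R'OH: pKₐ(R'OH₂⁺) ≈ -2.4
CH₂=CHCH₂–OC(O)CF₃ loses CF₃COO⁻: pKₐ(CF₃COOH) ≈ 0.2
CH₂=CHCH₂–N(CH₃)₃⁺ loses NR'₃: pKₐ(R'₃NH⁺) ≈ 10.7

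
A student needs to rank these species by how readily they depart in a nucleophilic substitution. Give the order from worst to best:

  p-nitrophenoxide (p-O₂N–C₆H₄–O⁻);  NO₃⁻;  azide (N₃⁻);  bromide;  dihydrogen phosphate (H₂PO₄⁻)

p-nitrophenoxide (p-O₂N–C₆H₄–O⁻) < azide (N₃⁻) < dihydrogen phosphate (H₂PO₄⁻) < NO₃⁻ < bromide

The more stable X⁻ (or X) is on its own — i.e. the weaker a base it is — the better a leaving group it makes.
bromide: pKₐ(HBr) ≈ -9 — weak base; good leaving group
NO₃⁻: pKₐ(HNO₃) ≈ -1.3
dihydrogen phosphate (H₂PO₄⁻): pKₐ(H₃PO₄) ≈ 2.1 — moderate base; biological leaving group after further activation
azide (N₃⁻): pKₐ(HN₃) ≈ 4.7 — linear, resonance-stabilised
p-nitrophenoxide (p-O₂N–C₆H₄–O⁻): pKₐ(p-nitrophenol) ≈ 7.2
Reversing gives the worst-to-best order requested.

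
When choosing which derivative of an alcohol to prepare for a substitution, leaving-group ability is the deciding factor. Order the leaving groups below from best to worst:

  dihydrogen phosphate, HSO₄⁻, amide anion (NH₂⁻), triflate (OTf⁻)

triflate (OTf⁻): pKₐ(CF₃SO₃H (triflic acid)) ≈ -14 — charge spread over three oxygens and a CF₃ group; the premier leaving group in synthesis
HSO₄⁻: pKₐ(H₂SO₄) ≈ -3 — conjugate base of a strong mineral acid
dihydrogen phosphate: pKₐ(H₃PO₄) ≈ 2.1 — moderate base; biological leaving group after further activation
amide anion (NH₂⁻): pKₐ(NH₃) ≈ 38 — extremely strong base; never a leaving group

triflate (OTf⁻) > HSO₄⁻ > dihydrogen phosphate > amide anion (NH₂⁻)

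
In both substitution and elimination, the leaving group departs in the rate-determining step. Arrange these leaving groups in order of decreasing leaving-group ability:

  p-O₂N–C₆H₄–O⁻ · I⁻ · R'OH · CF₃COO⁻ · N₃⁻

I⁻ > R'OH > CF₃COO⁻ > N₃⁻ > p-O₂N–C₆H₄–O⁻

I⁻: pKₐ(HI) ≈ -10
R'OH: pKₐ(R'OH₂⁺) ≈ -2.4
CF₃COO⁻: pKₐ(CF₃COOH) ≈ 0.2
N₃⁻: pKₐ(HN₃) ≈ 4.7
p-O₂N–C₆H₄–O⁻: pKₐ(p-nitrophenol) ≈ 7.2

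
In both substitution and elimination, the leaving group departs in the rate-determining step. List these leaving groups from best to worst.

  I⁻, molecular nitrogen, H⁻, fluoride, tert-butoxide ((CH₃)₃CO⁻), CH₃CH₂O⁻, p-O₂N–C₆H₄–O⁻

Leaving-group ability tracks the stability of the departed species; conjugate-acid pKₐ is the usual yardstick (lower pKₐ → better LG).
molecular nitrogen: no meaningful conjugate acid; N₂ departs as an exceptionally stable neutral molecule
I⁻: pKₐ(HI) ≈ -10
fluoride: pKₐ(HF) ≈ 3.2
p-O₂N–C₆H₄–O⁻: pKₐ(p-nitrophenol) ≈ 7.2
CH₃CH₂O⁻: pKₐ(CH₃CH₂OH) ≈ 16
tert-butoxide ((CH₃)₃CO⁻): pKₐ(t-BuOH) ≈ 18
H⁻: pKₐ(H₂) ≈ 36

molecular nitrogen > I⁻ > fluoride > p-O₂N–C₆H₄–O⁻ > CH₃CH₂O⁻ > tert-butoxide ((CH₃)₃CO⁻) > H⁻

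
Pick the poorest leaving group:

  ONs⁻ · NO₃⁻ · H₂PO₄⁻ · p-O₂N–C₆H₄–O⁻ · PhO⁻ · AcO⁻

PhO⁻

Rank by basicity of the departing species: weakest base leaves most easily.
ONs⁻: pKₐ(p-O₂NC₆H₄SO₃H) ≈ -3.5
NO₃⁻: pKₐ(HNO₃) ≈ -1.3
H₂PO₄⁻: pKₐ(H₃PO₄) ≈ 2.1
AcO⁻: pKₐ(CH₃COOH) ≈ 4.8
p-O₂N–C₆H₄–O⁻: pKₐ(p-nitrophenol) ≈ 7.2
PhO⁻: pKₐ(C₆H₅OH (phenol)) ≈ 10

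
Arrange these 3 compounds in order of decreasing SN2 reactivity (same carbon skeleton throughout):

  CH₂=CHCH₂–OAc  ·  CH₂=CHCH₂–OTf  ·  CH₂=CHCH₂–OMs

CH₂=CHCH₂–OTf > CH₂=CHCH₂–OMs > CH₂=CHCH₂–OAc

Identical carbon frameworks mean the comparison reduces to leaving-group quality.
The more stable X⁻ (or X) is on its own — i.e. the weaker a base it is — the better a leaving group it makes.
CH₂=CHCH₂–OTf loses OTf⁻: pKₐ(CF₃SO₃H (triflic acid)) ≈ -14
CH₂=CHCH₂–OMs loses OMs⁻: pKₐ(CH₃SO₃H (MsOH)) ≈ -1.9
CH₂=CHCH₂–OAc loses AcO⁻: pKₐ(CH₃COOH) ≈ 4.8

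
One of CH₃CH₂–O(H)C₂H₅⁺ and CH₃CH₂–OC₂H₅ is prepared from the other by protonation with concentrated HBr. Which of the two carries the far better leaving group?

CH₃CH₂–O(H)C₂H₅⁺

From CH₃CH₂–OC₂H₅ the departing group would be CH₃CH₂O⁻ (pKₐ(CH₃CH₂OH) ≈ 16). Strong base; alkoxides do not leave unassisted.
From CH₃CH₂–O(H)C₂H₅⁺ the leaving group is R'OH (pKₐ(R'OH₂⁺) ≈ -2.4). Neutral; leaves from a protonated ether (an oxonium ion, R–O(H)R'⁺).
Protonation with concentrated HBr works by allowing neutral ethanol, rather than ethoxide, to depart, making CH₃CH₂–O(H)C₂H₅⁺ enormously more reactive.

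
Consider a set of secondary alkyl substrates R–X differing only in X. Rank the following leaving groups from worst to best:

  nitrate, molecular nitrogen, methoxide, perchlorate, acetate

methoxide < acetate < nitrate < perchlorate < molecular nitrogen

The more stable X⁻ (or X) is on its own — i.e. the weaker a base it is — the better a leaving group it makes.
molecular nitrogen: no meaningful conjugate acid; N₂ departs as an exceptionally stable neutral molecule
perchlorate: pKₐ(HClO₄) ≈ -10
nitrate: pKₐ(HNO₃) ≈ -1.3
acetate: pKₐ(CH₃COOH) ≈ 4.8
methoxide: pKₐ(CH₃OH) ≈ 15.5
Reversing gives the worst-to-best order requested.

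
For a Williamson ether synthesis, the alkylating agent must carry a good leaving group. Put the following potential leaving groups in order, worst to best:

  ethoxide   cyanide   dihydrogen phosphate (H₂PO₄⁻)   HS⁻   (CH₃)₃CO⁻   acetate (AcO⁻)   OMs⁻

The more stable X⁻ (or X) is on its own — i.e. the weaker a base it is — the better a leaving group it makes.
OMs⁻: pKₐ(CH₃SO₃H (MsOH)) ≈ -1.9 — resonance-delocalised alkanesulfonate
dihydrogen phosphate (H₂PO₄⁻): pKₐ(H₃PO₄) ≈ 2.1 — moderate base; biological leaving group after further activation
acetate (AcO⁻): pKₐ(CH₃COOH) ≈ 4.8 — resonance-stabilised but still a weak base
HS⁻: pKₐ(H₂S) ≈ 7
cyanide: pKₐ(HCN) ≈ 9.2 — sp carbon stabilises the charge somewhat, but still a poor LG
ethoxide: pKₐ(CH₃CH₂OH) ≈ 16 — strong base; alkoxides do not leave unassisted
(CH₃)₃CO⁻: pKₐ(t-BuOH) ≈ 18
The question asks for worst first, so the sequence is read in increasing leaving-group ability.

(CH₃)₃CO⁻ < ethoxide < cyanide < HS⁻ < acetate (AcO⁻) < dihydrogen phosphate (H₂PO₄⁻) < OMs⁻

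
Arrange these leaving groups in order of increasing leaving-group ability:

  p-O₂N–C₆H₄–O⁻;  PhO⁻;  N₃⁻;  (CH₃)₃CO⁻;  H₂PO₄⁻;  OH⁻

Leaving-group ability tracks the stability of the departed species; conjugate-acid pKₐ is the usual yardstick (lower pKₐ → better LG).
H₂PO₄⁻: pKₐ(H₃PO₄) ≈ 2.1
N₃⁻: pKₐ(HN₃) ≈ 4.7
p-O₂N–C₆H₄–O⁻: pKₐ(p-nitrophenol) ≈ 7.2
PhO⁻: pKₐ(C₆H₅OH (phenol)) ≈ 10
OH⁻: pKₐ(H₂O) ≈ 15.7
(CH₃)₃CO⁻: pKₐ(t-BuOH) ≈ 18
Reversing gives the worst-to-best order requested.

(CH₃)₃CO⁻ < OH⁻ < PhO⁻ < p-O₂N–C₆H₄–O⁻ < N₃⁻ < H₂PO₄⁻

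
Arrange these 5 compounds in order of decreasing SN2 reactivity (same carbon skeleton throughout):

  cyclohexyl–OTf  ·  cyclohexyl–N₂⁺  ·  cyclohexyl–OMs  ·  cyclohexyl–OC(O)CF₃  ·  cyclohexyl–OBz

The skeletons are identical, so relative rate is governed entirely by leaving-group ability.
Leaving-group ability tracks the stability of the departed species; conjugate-acid pKₐ is the usual yardstick (lower pKₐ → better LG).
cyclohexyl–N₂⁺ loses N₂: no meaningful conjugate acid; N₂ departs as an exceptionally stable neutral molecule
cyclohexyl–OTf loses OTf⁻: pKₐ(CF₃SO₃H (triflic acid)) ≈ -14
cyclohexyl–OMs loses OMs⁻: pKₐ(CH₃SO₃H (MsOH)) ≈ -1.9
cyclohexyl–OC(O)CF₃ loses CF₃COO⁻: pKₐ(CF₃COOH) ≈ 0.2
cyclohexyl–OBz loses PhCOO⁻: pKₐ(C₆H₅COOH) ≈ 4.2

cyclohexyl–N₂⁺ > cyclohexyl–OTf > cyclohexyl–OMs > cyclohexyl–OC(O)CF₃ > cyclohexyl–OBz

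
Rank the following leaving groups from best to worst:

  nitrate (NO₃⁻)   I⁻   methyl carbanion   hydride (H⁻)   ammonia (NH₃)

The more stable X⁻ (or X) is on its own — i.e. the weaker a base it is — the better a leaving group it makes.
I⁻: pKₐ(HI) ≈ -10
nitrate (NO₃⁻): pKₐ(HNO₃) ≈ -1.3 — resonance-delocalised over three oxygens
ammonia (NH₃): pKₐ(NH₄⁺) ≈ 9.2 — neutral but moderately basic; leaves from R–NH₃⁺
hydride (H⁻): pKₐ(H₂) ≈ 36
methyl carbanion: pKₐ(CH₄) ≈ 48

I⁻ > nitrate (NO₃⁻) > ammonia (NH₃) > hydride (H⁻) > methyl carbanion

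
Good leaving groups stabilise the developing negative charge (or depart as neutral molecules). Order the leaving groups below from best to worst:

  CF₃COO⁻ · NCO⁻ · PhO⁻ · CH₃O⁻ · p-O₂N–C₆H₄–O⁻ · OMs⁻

OMs⁻ > CF₃COO⁻ > NCO⁻ > p-O₂N–C₆H₄–O⁻ > PhO⁻ > CH₃O⁻

Rank by basicity of the departing species: weakest base leaves most easily.
OMs⁻: pKₐ(CH₃SO₃H (MsOH)) ≈ -1.9
CF₃COO⁻: pKₐ(CF₃COOH) ≈ 0.2
NCO⁻: pKₐ(HOCN) ≈ 3.5
p-O₂N–C₆H₄–O⁻: pKₐ(p-nitrophenol) ≈ 7.2
PhO⁻: pKₐ(C₆H₅OH (phenol)) ≈ 10
CH₃O⁻: pKₐ(CH₃OH) ≈ 15.5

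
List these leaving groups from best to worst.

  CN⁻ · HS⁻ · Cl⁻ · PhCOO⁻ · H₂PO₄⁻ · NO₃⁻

A good leaving group is a weak base: the lower the pKₐ of its conjugate acid, the more readily it departs.
Cl⁻: pKₐ(HCl) ≈ -7
NO₃⁻: pKₐ(HNO₃) ≈ -1.3
H₂PO₄⁻: pKₐ(H₃PO₄) ≈ 2.1
PhCOO⁻: pKₐ(C₆H₅COOH) ≈ 4.2
HS⁻: pKₐ(H₂S) ≈ 7
CN⁻: pKₐ(HCN) ≈ 9.2

Cl⁻ > NO₃⁻ > H₂PO₄⁻ > PhCOO⁻ > HS⁻ > CN⁻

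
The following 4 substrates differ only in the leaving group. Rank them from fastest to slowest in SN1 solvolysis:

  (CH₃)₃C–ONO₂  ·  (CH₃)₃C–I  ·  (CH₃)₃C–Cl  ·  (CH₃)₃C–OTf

(CH₃)₃C–OTf > (CH₃)₃C–I > (CH₃)₃C–Cl > (CH₃)₃C–ONO₂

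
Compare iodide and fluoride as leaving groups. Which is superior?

iodide

iodide is the better leaving group.
pKₐ(HI) ≈ -10 versus pKₐ(HF) ≈ 3.2: iodide is the much weaker base.
Large, highly polarisable; very weak base.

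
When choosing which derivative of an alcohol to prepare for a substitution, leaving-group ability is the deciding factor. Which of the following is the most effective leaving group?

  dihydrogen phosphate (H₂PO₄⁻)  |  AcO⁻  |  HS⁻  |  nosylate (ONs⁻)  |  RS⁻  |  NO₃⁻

Rank by basicity of the departing species: weakest base leaves most easily.
nosylate (ONs⁻): pKₐ(p-O₂NC₆H₄SO₃H) ≈ -3.5
NO₃⁻: pKₐ(HNO₃) ≈ -1.3
dihydrogen phosphate (H₂PO₄⁻): pKₐ(H₃PO₄) ≈ 2.1
AcO⁻: pKₐ(CH₃COOH) ≈ 4.8
HS⁻: pKₐ(H₂S) ≈ 7
RS⁻: pKₐ(RSH (a thiol)) ≈ 10.5

nosylate (ONs⁻)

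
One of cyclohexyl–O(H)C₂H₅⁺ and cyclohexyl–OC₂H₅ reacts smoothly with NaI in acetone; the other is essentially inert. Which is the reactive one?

From cyclohexyl–OC₂H₅ the departing group would be CH₃CH₂O⁻ (pKₐ(CH₃CH₂OH) ≈ 16). Strong base; alkoxides do not leave unassisted.
From cyclohexyl–O(H)C₂H₅⁺ the leaving group is R'OH (pKₐ(R'OH₂⁺) ≈ -2.4). Neutral; leaves from a protonated ether (an oxonium ion, R–O(H)R'⁺).
(In practice cyclohexyl–O(H)C₂H₅⁺ is made from cyclohexyl–OC₂H₅ by protonation with concentrated HBr, allowing neutral ethanol, rather than ethoxide, to depart.)

cyclohexyl–O(H)C₂H₅⁺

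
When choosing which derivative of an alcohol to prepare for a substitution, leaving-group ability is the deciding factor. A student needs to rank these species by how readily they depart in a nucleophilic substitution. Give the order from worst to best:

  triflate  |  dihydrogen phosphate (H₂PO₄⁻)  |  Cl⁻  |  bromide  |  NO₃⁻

Rank by basicity of the departing species: weakest base leaves most easily.
triflate: pKₐ(CF₃SO₃H (triflic acid)) ≈ -14
bromide: pKₐ(HBr) ≈ -9
Cl⁻: pKₐ(HCl) ≈ -7
NO₃⁻: pKₐ(HNO₃) ≈ -1.3
dihydrogen phosphate (H₂PO₄⁻): pKₐ(H₃PO₄) ≈ 2.1
Reversing gives the worst-to-best order requested.

dihydrogen phosphate (H₂PO₄⁻) < NO₃⁻ < Cl⁻ < bromide < triflate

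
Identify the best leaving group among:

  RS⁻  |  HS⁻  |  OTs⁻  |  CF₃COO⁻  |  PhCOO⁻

OTs⁻

The more stable X⁻ (or X) is on its own — i.e. the weaker a base it is — the better a leaving group it makes.
OTs⁻: pKₐ(p-CH₃C₆H₄SO₃H (TsOH)) ≈ -2.8
CF₃COO⁻: pKₐ(CF₃COOH) ≈ 0.2
PhCOO⁻: pKₐ(C₆H₅COOH) ≈ 4.2
HS⁻: pKₐ(H₂S) ≈ 7
RS⁻: pKₐ(RSH (a thiol)) ≈ 10.5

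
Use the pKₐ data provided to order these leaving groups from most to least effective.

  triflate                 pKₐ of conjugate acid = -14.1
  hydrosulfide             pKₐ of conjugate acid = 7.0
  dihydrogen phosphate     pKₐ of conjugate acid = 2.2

Lower conjugate-acid pKₐ ⇒ weaker base ⇒ better leaving group.
Sorting by the given values: triflate (-14.1), dihydrogen phosphate (2.2), hydrosulfide (7.0).

triflate > dihydrogen phosphate > hydrosulfide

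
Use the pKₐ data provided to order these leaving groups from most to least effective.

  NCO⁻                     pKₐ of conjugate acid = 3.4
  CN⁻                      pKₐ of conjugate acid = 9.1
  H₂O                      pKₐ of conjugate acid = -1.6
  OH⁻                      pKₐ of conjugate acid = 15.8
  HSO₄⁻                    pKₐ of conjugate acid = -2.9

Lower conjugate-acid pKₐ ⇒ weaker base ⇒ better leaving group.
Sorting by the given values: HSO₄⁻ (-2.9), H₂O (-1.6), NCO⁻ (3.4), CN⁻ (9.1), OH⁻ (15.8).

HSO₄⁻ > H₂O > NCO⁻ > CN⁻ > OH⁻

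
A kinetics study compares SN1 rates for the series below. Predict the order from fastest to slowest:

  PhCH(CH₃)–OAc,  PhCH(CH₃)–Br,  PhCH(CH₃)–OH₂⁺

Same R in every case — rank the leaving groups.
Rank by basicity of the departing species: weakest base leaves most easily.
PhCH(CH₃)–Br loses Br⁻: pKₐ(HBr) ≈ -9
PhCH(CH₃)–OH₂⁺ loses H₂O: pKₐ(H₃O⁺) ≈ -1.7
PhCH(CH₃)–OAc loses AcO⁻: pKₐ(CH₃COOH) ≈ 4.8

PhCH(CH₃)–Br > PhCH(CH₃)–OH₂⁺ > PhCH(CH₃)–OAc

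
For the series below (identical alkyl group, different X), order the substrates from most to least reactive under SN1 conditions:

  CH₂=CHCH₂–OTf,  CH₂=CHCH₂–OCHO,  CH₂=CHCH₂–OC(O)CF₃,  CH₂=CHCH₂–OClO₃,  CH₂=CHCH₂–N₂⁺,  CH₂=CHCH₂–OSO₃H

Same R in every case — rank the leaving groups.
The more stable X⁻ (or X) is on its own — i.e. the weaker a base it is — the better a leaving group it makes.
CH₂=CHCH₂–N₂⁺ loses N₂: no meaningful conjugate acid; N₂ departs as an exceptionally stable neutral molecule
CH₂=CHCH₂–OTf loses OTf⁻: pKₐ(CF₃SO₃H (triflic acid)) ≈ -14
CH₂=CHCH₂–OClO₃ loses ClO₄⁻: pKₐ(HClO₄) ≈ -10
CH₂=CHCH₂–OSO₃H loses HSO₄⁻: pKₐ(H₂SO₄) ≈ -3
CH₂=CHCH₂–OC(O)CF₃ loses CF₃COO⁻: pKₐ(CF₃COOH) ≈ 0.2
CH₂=CHCH₂–OCHO loses HCOO⁻: pKₐ(HCOOH) ≈ 3.8

CH₂=CHCH₂–N₂⁺ > CH₂=CHCH₂–OTf > CH₂=CHCH₂–OClO₃ > CH₂=CHCH₂–OSO₃H > CH₂=CHCH₂–OC(O)CF₃ > CH₂=CHCH₂–OCHO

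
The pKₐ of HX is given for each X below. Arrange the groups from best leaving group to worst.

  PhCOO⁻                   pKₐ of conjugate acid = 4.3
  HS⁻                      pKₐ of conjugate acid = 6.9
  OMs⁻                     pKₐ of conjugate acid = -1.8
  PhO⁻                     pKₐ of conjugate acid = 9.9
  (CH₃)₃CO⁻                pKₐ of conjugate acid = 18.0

OMs⁻ > PhCOO⁻ > HS⁻ > PhO⁻ > (CH₃)₃CO⁻

Lower conjugate-acid pKₐ ⇒ weaker base ⇒ better leaving group.
Sorting by the given values: OMs⁻ (-1.8), PhCOO⁻ (4.3), HS⁻ (6.9), PhO⁻ (9.9), (CH₃)₃CO⁻ (18.0).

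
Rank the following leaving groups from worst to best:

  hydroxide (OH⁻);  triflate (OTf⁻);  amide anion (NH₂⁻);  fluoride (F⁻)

The more stable X⁻ (or X) is on its own — i.e. the weaker a base it is — the better a leaving group it makes.
triflate (OTf⁻): pKₐ(CF₃SO₃H (triflic acid)) ≈ -14 — charge spread over three oxygens and a CF₃ group; the premier leaving group in synthesis
fluoride (F⁻): pKₐ(HF) ≈ 3.2 — small and strongly basic; the poor halide leaving group
hydroxide (OH⁻): pKₐ(H₂O) ≈ 15.7
amide anion (NH₂⁻): pKₐ(NH₃) ≈ 38 — extremely strong base; never a leaving group
Listed from poorest to best leaving group as asked.

amide anion (NH₂⁻) < hydroxide (OH⁻) < fluoride (F⁻) < triflate (OTf⁻)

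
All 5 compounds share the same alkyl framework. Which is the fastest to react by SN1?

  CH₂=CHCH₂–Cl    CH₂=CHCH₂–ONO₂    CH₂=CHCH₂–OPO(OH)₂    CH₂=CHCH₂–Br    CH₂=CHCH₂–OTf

CH₂=CHCH₂–OTf

With the same alkyl group throughout, only the leaving group differentiates the rates.
The more stable X⁻ (or X) is on its own — i.e. the weaker a base it is — the better a leaving group it makes.
CH₂=CHCH₂–OTf loses OTf⁻: pKₐ(CF₃SO₃H (triflic acid)) ≈ -14
CH₂=CHCH₂–Br loses Br⁻: pKₐ(HBr) ≈ -9
CH₂=CHCH₂–Cl loses Cl⁻: pKₐ(HCl) ≈ -7
CH₂=CHCH₂–ONO₂ loses NO₃⁻: pKₐ(HNO₃) ≈ -1.3
CH₂=CHCH₂–OPO(OH)₂ loses H₂PO₄⁻: pKₐ(H₃PO₄) ≈ 2.1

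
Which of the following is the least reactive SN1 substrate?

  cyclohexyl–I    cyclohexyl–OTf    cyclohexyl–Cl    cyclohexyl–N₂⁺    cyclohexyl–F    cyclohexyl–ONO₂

cyclohexyl–F

The skeletons are identical, so relative rate is governed entirely by leaving-group ability.
The more stable X⁻ (or X) is on its own — i.e. the weaker a base it is — the better a leaving group it makes.
cyclohexyl–N₂⁺ loses N₂: no meaningful conjugate acid; N₂ departs as an exceptionally stable neutral molecule
cyclohexyl–OTf loses OTf⁻: pKₐ(CF₃SO₃H (triflic acid)) ≈ -14
cyclohexyl–I loses I⁻: pKₐ(HI) ≈ -10
cyclohexyl–Cl loses Cl⁻: pKₐ(HCl) ≈ -7
cyclohexyl–ONO₂ loses NO₃⁻: pKₐ(HNO₃) ≈ -1.3
cyclohexyl–F loses F⁻: pKₐ(HF) ≈ 3.2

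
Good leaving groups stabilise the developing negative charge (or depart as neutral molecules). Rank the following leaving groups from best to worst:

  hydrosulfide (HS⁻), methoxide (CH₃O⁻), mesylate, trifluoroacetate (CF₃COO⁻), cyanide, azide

mesylate: pKₐ(CH₃SO₃H (MsOH)) ≈ -1.9
trifluoroacetate (CF₃COO⁻): pKₐ(CF₃COOH) ≈ 0.2
azide: pKₐ(HN₃) ≈ 4.7
hydrosulfide (HS⁻): pKₐ(H₂S) ≈ 7
cyanide: pKₐ(HCN) ≈ 9.2
methoxide (CH₃O⁻): pKₐ(CH₃OH) ≈ 15.5

mesylate > trifluoroacetate (CF₃COO⁻) > azide > hydrosulfide (HS⁻) > cyanide > methoxide (CH₃O⁻)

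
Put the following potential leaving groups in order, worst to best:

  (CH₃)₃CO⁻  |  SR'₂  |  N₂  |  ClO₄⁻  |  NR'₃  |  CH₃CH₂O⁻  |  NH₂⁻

The more stable X⁻ (or X) is on its own — i.e. the weaker a base it is — the better a leaving group it makes.
N₂: no meaningful conjugate acid; N₂ departs as an exceptionally stable neutral molecule
ClO₄⁻: pKₐ(HClO₄) ≈ -10
SR'₂: pKₐ(R'₂SH⁺) ≈ -7 — neutral; leaves from a sulfonium salt (R–SR'₂⁺)
NR'₃: pKₐ(R'₃NH⁺) ≈ 10.7 — neutral but still a fairly strong base; Hofmann-elimination LG
CH₃CH₂O⁻: pKₐ(CH₃CH₂OH) ≈ 16 — strong base; alkoxides do not leave unassisted
(CH₃)₃CO⁻: pKₐ(t-BuOH) ≈ 18 — bulky, strongly basic alkoxide
NH₂⁻: pKₐ(NH₃) ≈ 38
The question asks for worst first, so the sequence is read in increasing leaving-group ability.

NH₂⁻ < (CH₃)₃CO⁻ < CH₃CH₂O⁻ < NR'₃ < SR'₂ < ClO₄⁻ < N₂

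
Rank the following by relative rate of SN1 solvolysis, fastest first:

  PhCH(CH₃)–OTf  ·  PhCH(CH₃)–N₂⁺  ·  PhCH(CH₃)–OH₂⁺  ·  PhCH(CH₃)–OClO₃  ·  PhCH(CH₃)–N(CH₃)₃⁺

PhCH(CH₃)–N₂⁺ > PhCH(CH₃)–OTf > PhCH(CH₃)–OClO₃ > PhCH(CH₃)–OH₂⁺ > PhCH(CH₃)–N(CH₃)₃⁺

Identical carbon frameworks mean the comparison reduces to leaving-group quality.
Leaving-group ability tracks the stability of the departed species; conjugate-acid pKₐ is the usual yardstick (lower pKₐ → better LG).
PhCH(CH₃)–N₂⁺ loses N₂: no meaningful conjugate acid; N₂ departs as an exceptionally stable neutral molecule
PhCH(CH₃)–OTf loses OTf⁻: pKₐ(CF₃SO₃H (triflic acid)) ≈ -14
PhCH(CH₃)–OClO₃ loses ClO₄⁻: pKₐ(HClO₄) ≈ -10
PhCH(CH₃)–OH₂⁺ loses H₂O: pKₐ(H₃O⁺) ≈ -1.7
PhCH(CH₃)–N(CH₃)₃⁺ loses NR'₃: pKₐ(R'₃NH⁺) ≈ 10.7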